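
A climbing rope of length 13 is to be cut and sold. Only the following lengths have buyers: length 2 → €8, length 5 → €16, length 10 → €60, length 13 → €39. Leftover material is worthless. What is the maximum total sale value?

68

Consider every possible first cut. f[k] is the best of p[i]+f[k−i] over all sellable i≤k.
f[1] = 0
f[2] = 8
f[3] = 8
f[4] = 16  (first piece 2, then f[2]=8)
f[5] = 16
f[6] = 24  (first piece 2, then f[4]=16)
f[7] = 24
f[8] = 32  (first piece 2, then f[6]=24)
f[9] = 32
f[10] = 60
f[11] = 60
f[12] = 68  (first piece 2, then f[10]=60)
f[13] = 68
One optimal cutting: pieces 10 + 2 with 1 meter of scrap → €68.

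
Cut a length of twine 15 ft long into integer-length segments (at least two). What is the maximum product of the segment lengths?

243

Fill m[k] for k=2..15: at each k try every first piece i and multiply by the better of (k−i) uncut or m[k−i].
m[2] = 1*max(1,0) = 1*1 = 1
m[3] = 1*max(2,1) = 1*2 = 2
m[4] = 2*max(2,1) = 2*2 = 4
m[5] = 2*max(3,2) = 2*3 = 6
m[6] = 3*max(3,2) = 3*3 = 9
m[7] = 2*max(5,6) = 2*6 = 12
m[8] = 2*max(6,9) = 2*9 = 18
m[9] = 3*max(6,9) = 3*9 = 27
m[10] = 2*max(8,18) = 2*18 = 36
m[11] = 2*max(9,27) = 2*27 = 54
m[12] = 3*max(9,27) = 3*27 = 81
m[13] = 2*max(11,54) = 2*54 = 108
m[14] = 2*max(12,81) = 2*81 = 162
m[15] = 3*max(12,81) = 3*81 = 243
One optimal split: 3 + 3 + 3 + 3 + 3; product 3*3*3*3*3 = 243.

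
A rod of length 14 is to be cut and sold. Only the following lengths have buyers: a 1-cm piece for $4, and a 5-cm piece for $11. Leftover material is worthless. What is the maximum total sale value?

Consider every possible first cut. f[k] is the best of p[i]+f[k−i] over all sellable i≤k.
f[1] = 4
f[2] = 8  (first piece 1, then f[1]=4)
f[3] = 12  (first piece 1, then f[2]=8)
f[4] = 16  (first piece 1, then f[3]=12)
f[5] = max(4+16, 11+0) = 20
f[6] = max(4+20, 11+4) = 24
f[7] = max(4+24, 11+8) = 28
f[8] = max(4+28, 11+12) = 32
f[9] = max(4+32, 11+16) = 36
f[10] = max(4+36, 11+20) = 40
f[11] = max(4+40, 11+24) = 44
f[12] = max(4+44, 11+28) = 48
f[13] = max(4+48, 11+32) = 52
f[14] = max(4+52, 11+36) = 56
One optimal cutting: 1 + 1 + 1 + 1 + 1 + 1 + 1 + 1 + 1 + 1 + 1 + 1 + 1 + 1 → $56.

56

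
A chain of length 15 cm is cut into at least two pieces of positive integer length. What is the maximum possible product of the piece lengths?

Fill prod[k] for k=2..15: at each k try every first piece i and multiply by the better of (k−i) uncut or prod[k−i].
Small cases: prod[2]=1, prod[3]=2, prod[4]=4, prod[5]=6, prod[6]=9, prod[7]=12, prod[8]=18.
prod[9] = 3·max(6,9) = 3·9 = 27
prod[10] = 2·max(8,18) = 2·18 = 36
prod[11] = 2·max(9,27) = 2·27 = 54
prod[12] = 3·max(9,27) = 3·27 = 81
prod[13] = 2·max(11,54) = 2·54 = 108
prod[14] = 2·max(12,81) = 2·81 = 162
prod[15] = 3·max(12,81) = 3·81 = 243
One optimal split: 3 + 3 + 3 + 3 + 3; product 3·3·3·3·3 = 243.

243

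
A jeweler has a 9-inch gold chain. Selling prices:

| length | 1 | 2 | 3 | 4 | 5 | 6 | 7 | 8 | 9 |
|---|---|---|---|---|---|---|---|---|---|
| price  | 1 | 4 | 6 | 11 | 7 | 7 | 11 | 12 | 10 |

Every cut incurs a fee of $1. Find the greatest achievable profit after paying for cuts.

Build v[k] bottom-up: v[k] = max over allowed piece i of (p[i] + v[k−i]) − 1 per cut.
v[1] = 1
v[2] = max(1+1-1, 4+0) = 4
v[3] = max(1+4-1, 4+1-1, 6+0) = 6
v[4] = max(1+6-1, 4+4-1, 6+1-1, 11+0) = 11
v[5] = max(1+11-1, 4+6-1, 6+4-1, 11+1-1, 7+0) = 11
v[6] = max(1+11-1, 4+11-1, 6+6-1, 11+4-1, 7+1-1, 7+0) = 14
v[7] = max(1+14-1, 4+11-1, 6+11-1, …, 7+1-1, 11+0) = 16
v[8] = max(1+16-1, 4+14-1, 6+11-1, …, 11+1-1, 12+0) = 21
v[9] = max(1+21-1, 4+16-1, 6+14-1, …, 12+1-1, 10+0) = 21
One optimal plan: pieces 4 + 4 + 1 (2 cuts) → $23 − $2 = $21.

21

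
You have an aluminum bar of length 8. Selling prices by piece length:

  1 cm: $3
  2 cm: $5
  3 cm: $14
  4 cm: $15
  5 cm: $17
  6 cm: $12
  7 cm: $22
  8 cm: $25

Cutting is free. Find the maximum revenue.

34

Build r[k] bottom-up: r[k] = max over allowed piece i of (p[i] + r[k−i]).
r[1] = 3
r[2] = max(3+3, 5+0) = 6
r[3] = max(3+6, 5+3, 14+0) = 14
r[4] = max(3+14, 5+6, 14+3, 15+0) = 17
r[5] = max(3+17, 5+14, 14+6, 15+3, 17+0) = 20
r[6] = max(3+20, 5+17, 14+14, 15+6, 17+3, 12+0) = 28
r[7] = max(3+28, 5+20, 14+17, …, 12+3, 22+0) = 31
r[8] = max(3+31, 5+28, 14+20, …, 22+3, 25+0) = 34
One optimal cutting: 3 + 3 + 1 + 1 → $14 + $14 + $3 + $3 = $34.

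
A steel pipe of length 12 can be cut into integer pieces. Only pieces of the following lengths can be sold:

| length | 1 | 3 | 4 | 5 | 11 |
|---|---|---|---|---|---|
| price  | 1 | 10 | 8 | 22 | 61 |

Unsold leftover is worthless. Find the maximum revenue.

62

Build r[k] bottom-up: r[k] = max over allowed piece i of (p[i] + r[k−i]).
r[1] = 1
r[2] = 2  (first piece 1, then r[1]=1)
r[3] = 10
r[4] = 11  (first piece 1, then r[3]=10)
r[5] = 22
r[6] = 23  (first piece 1, then r[5]=22)
r[7] = 24  (first piece 1, then r[6]=23)
r[8] = 32  (first piece 3, then r[5]=22)
r[9] = 33  (first piece 1, then r[8]=32)
r[10] = 44  (first piece 5, then r[5]=22)
r[11] = 61
r[12] = 62  (first piece 1, then r[11]=61)
One optimal cutting: 11 + 1 → $62.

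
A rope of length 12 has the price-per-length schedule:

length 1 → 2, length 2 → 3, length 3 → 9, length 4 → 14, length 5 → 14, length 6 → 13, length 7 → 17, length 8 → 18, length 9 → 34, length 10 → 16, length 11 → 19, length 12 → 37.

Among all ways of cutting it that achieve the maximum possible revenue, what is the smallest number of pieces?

Build r[k] bottom-up: r[k] = max over allowed piece i of (p[i] + r[k−i]).
r[1] = 2
r[2] = 4  (first piece 1, then r[1]=2)
r[3] = 9
r[4] = 14
r[5] = 16  (first piece 1, then r[4]=14)
r[6] = 18  (first piece 1, then r[5]=16)
r[7] = 23  (first piece 3, then r[4]=14)
r[8] = 28  (first piece 4, then r[4]=14)
r[9] = 34
r[10] = 36  (first piece 1, then r[9]=34)
r[11] = 38  (first piece 1, then r[10]=36)
r[12] = 43  (first piece 3, then r[9]=34)
Maximum revenue is 43.
Now minimize piece count subject to staying optimal: for each k, pieces[k] = 1 + min over i with p[i]+r[k−i]=r[k] of pieces[k−i].
pieces[9] = 1
pieces[10] = 2
pieces[11] = 3
pieces[12] = 2

2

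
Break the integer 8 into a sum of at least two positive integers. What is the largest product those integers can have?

18

Let g[k] be the best product for length k (with at least one cut). For each first piece i, the rest contributes max(k−i, g[k−i]).
g[2] = 1*max(1,0) = 1*1 = 1
g[3] = 1*max(2,1) = 1*2 = 2
g[4] = 2*max(2,1) = 2*2 = 4
g[5] = 2*max(3,2) = 2*3 = 6
g[6] = 3*max(3,2) = 3*3 = 9
g[7] = 2*max(5,6) = 2*6 = 12
g[8] = 2*max(6,9) = 2*9 = 18
One optimal split: 3 + 3 + 2; product 3*3*2 = 18.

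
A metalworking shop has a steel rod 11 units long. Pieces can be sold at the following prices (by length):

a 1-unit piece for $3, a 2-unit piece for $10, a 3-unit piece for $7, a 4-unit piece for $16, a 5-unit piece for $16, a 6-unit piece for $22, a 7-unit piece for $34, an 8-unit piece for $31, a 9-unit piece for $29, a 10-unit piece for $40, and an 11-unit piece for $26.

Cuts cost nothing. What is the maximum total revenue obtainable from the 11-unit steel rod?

54

Let best[k] be the best obtainable value from length k. For each k, try every first piece i and keep the best of price[i] + best[k−i].
best[1] = 3
best[2] = 10
best[3] = 13  (first piece 1, then best[2]=10)
best[4] = 20  (first piece 2, then best[2]=10)
best[5] = 23  (first piece 1, then best[4]=20)
best[6] = 30  (first piece 2, then best[4]=20)
best[7] = 34
best[8] = 40  (first piece 2, then best[6]=30)
best[9] = 44  (first piece 2, then best[7]=34)
best[10] = 50  (first piece 2, then best[8]=40)
best[11] = 54  (first piece 2, then best[9]=44)
One optimal cutting: 7 + 2 + 2 → $34 + $10 + $10 = $54.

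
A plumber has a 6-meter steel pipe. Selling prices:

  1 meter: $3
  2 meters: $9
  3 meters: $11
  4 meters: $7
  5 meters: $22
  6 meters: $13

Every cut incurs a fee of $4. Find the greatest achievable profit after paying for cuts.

21

Let v[k] be the best obtainable value from length k. For each k, try every first piece i and keep the best of price[i] + v[k−i] minus the 4 cut fee when i<k.
v[1] = 3
v[2] = max(3+3-4, 9+0) = 9
v[3] = max(3+9-4, 9+3-4, 11+0) = 11
v[4] = max(3+11-4, 9+9-4, 11+3-4, 7+0) = 14
v[5] = max(3+14-4, 9+11-4, 11+9-4, 7+3-4, 22+0) = 22
v[6] = max(3+22-4, 9+14-4, 11+11-4, 7+9-4, 22+3-4, 13+0) = 21
One optimal plan: pieces 5 + 1 (1 cut) → $25 − $4 = $21.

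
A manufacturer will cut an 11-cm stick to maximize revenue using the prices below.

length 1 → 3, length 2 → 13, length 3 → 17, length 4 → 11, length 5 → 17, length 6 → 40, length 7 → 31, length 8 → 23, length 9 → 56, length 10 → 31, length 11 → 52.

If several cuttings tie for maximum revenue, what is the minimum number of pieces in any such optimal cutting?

Let r[k] be the best obtainable value from length k. For each k, try every first piece i and keep the best of price[i] + r[k−i].
r[1] = 3
r[2] = max(3+3, 13+0) = 13
r[3] = max(3+13, 13+3, 17+0) = 17
r[4] = max(3+17, 13+13, 17+3, 11+0) = 26
r[5] = max(3+26, 13+17, 17+13, 11+3, 17+0) = 30
r[6] = max(3+30, 13+26, 17+17, 11+13, 17+3, 40+0) = 40
r[7] = max(3+40, 13+30, 17+26, …, 40+3, 31+0) = 43
r[8] = max(3+43, 13+40, 17+30, …, 31+3, 23+0) = 53
r[9] = max(3+53, 13+43, 17+40, …, 23+3, 56+0) = 57
r[10] = max(3+57, 13+53, 17+43, …, 56+3, 31+0) = 66
r[11] = max(3+66, 13+57, 17+53, …, 31+3, 52+0) = 70
Maximum revenue is 70.
Now minimize piece count subject to staying optimal: for each k, pieces[k] = 1 + min over i with p[i]+r[k−i]=r[k] of pieces[k−i].
pieces[8] = 2
pieces[9] = 2
pieces[10] = 3
pieces[11] = 3

3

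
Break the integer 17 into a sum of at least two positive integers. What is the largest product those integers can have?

486

Let f[k] be the best product for length k (with at least one cut). For each first piece i, the rest contributes max(k−i, f[k−i]).
f[2] = 1·max(1,0) = 1·1 = 1
f[3] = 1·max(2,1) = 1·2 = 2
f[4] = 2·max(2,1) = 2·2 = 4
f[5] = 2·max(3,2) = 2·3 = 6
f[6] = 3·max(3,2) = 3·3 = 9
f[7] = 2·max(5,6) = 2·6 = 12
f[8] = 2·max(6,9) = 2·9 = 18
f[9] = 3·max(6,9) = 3·9 = 27
f[10] = 2·max(8,18) = 2·18 = 36
f[11] = 2·max(9,27) = 2·27 = 54
f[12] = 3·max(9,27) = 3·27 = 81
f[13] = 2·max(11,54) = 2·54 = 108
f[14] = 2·max(12,81) = 2·81 = 162
f[15] = 3·max(12,81) = 3·81 = 243
f[16] = 2·max(14,162) = 2·162 = 324
f[17] = 2·max(15,243) = 2·243 = 486
One optimal split: 3 + 3 + 3 + 3 + 3 + 2; product 3·3·3·3·3·2 = 486.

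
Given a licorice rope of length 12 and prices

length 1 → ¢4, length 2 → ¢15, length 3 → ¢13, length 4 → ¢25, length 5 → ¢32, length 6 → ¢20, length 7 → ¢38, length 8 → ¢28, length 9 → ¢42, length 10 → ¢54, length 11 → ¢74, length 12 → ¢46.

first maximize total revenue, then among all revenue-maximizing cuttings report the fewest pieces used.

Consider every possible first cut. r[k] is the best of p[i]+r[k−i] over all sellable i≤k.
r[1] = 4
r[2] = 15
r[3] = 19  (first piece 1, then r[2]=15)
r[4] = 30  (first piece 2, then r[2]=15)
r[5] = 34  (first piece 1, then r[4]=30)
r[6] = 45  (first piece 2, then r[4]=30)
r[7] = 49  (first piece 1, then r[6]=45)
r[8] = 60  (first piece 2, then r[6]=45)
r[9] = 64  (first piece 1, then r[8]=60)
r[10] = 75  (first piece 2, then r[8]=60)
r[11] = 79  (first piece 1, then r[10]=75)
r[12] = 90  (first piece 2, then r[10]=75)
Maximum revenue is ¢90.
Now minimize piece count subject to staying optimal: for each k, pieces[k] = 1 + min over i with p[i]+r[k−i]=r[k] of pieces[k−i].
pieces[9] = 5
pieces[10] = 5
pieces[11] = 6
pieces[12] = 6

6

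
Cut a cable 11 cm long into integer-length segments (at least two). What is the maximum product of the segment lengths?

54

Fill m[k] for k=2..11: at each k try every first piece i and multiply by the better of (k−i) uncut or m[k−i].
m[2] = 1×max(1,0) = 1×1 = 1
m[3] = 1×max(2,1) = 1×2 = 2
m[4] = 2×max(2,1) = 2×2 = 4
m[5] = 2×max(3,2) = 2×3 = 6
m[6] = 3×max(3,2) = 3×3 = 9
m[7] = 2×max(5,6) = 2×6 = 12
m[8] = 2×max(6,9) = 2×9 = 18
m[9] = 3×max(6,9) = 3×9 = 27
m[10] = 2×max(8,18) = 2×18 = 36
m[11] = 2×max(9,27) = 2×27 = 54
One optimal split: 3 + 3 + 3 + 2; product 3×3×3×2 = 54.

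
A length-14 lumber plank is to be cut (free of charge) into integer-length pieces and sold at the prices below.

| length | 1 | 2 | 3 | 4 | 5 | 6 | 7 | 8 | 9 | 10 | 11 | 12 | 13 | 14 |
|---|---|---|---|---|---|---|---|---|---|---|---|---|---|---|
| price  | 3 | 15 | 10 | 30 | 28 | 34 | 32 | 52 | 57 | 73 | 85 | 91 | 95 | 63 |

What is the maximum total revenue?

Build v[k] bottom-up: v[k] = max over allowed piece i of (p[i] + v[k−i]).
v[1] = 3
v[2] = max(3+3, 15+0) = 15
v[3] = max(3+15, 15+3, 10+0) = 18
v[4] = max(3+18, 15+15, 10+3, 30+0) = 30
v[5] = max(3+30, 15+18, 10+15, 30+3, 28+0) = 33
v[6] = max(3+33, 15+30, 10+18, 30+15, 28+3, 34+0) = 45
v[7] = max(3+45, 15+33, 10+30, …, 34+3, 32+0) = 48
v[8] = max(3+48, 15+45, 10+33, …, 32+3, 52+0) = 60
v[9] = max(3+60, 15+48, 10+45, …, 52+3, 57+0) = 63
v[10] = max(3+63, 15+60, 10+48, …, 57+3, 73+0) = 75
v[11] = max(3+75, 15+63, 10+60, …, 73+3, 85+0) = 85
v[12] = max(3+85, 15+75, 10+63, …, 85+3, 91+0) = 91
v[13] = max(3+91, 15+85, 10+75, …, 91+3, 95+0) = 100
v[14] = max(3+100, 15+91, 10+85, …, 95+3, 63+0) = 106
One optimal cutting: 12 + 2 → $91 + $15 = $106.

106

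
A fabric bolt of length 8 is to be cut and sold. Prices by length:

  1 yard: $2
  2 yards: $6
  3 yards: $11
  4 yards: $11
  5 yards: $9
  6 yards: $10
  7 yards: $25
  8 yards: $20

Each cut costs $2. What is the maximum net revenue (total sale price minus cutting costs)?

25

Let net[k] be the best obtainable value from length k. For each k, try every first piece i and keep the best of price[i] + net[k−i] minus the 2 cut fee when i<k.
net[1] = 2
net[2] = 6
net[3] = 11
net[4] = 11  (first piece 1, then net[3]=11)
net[5] = 15  (first piece 2, then net[3]=11)
net[6] = 20  (first piece 3, then net[3]=11)
net[7] = 25
net[8] = 25  (first piece 1, then net[7]=25)
One optimal plan: pieces 7 + 1 (1 cut) → $27 − $2 = $25.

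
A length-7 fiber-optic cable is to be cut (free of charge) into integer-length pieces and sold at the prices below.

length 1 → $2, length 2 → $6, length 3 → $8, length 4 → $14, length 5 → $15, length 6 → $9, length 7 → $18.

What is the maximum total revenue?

Build best[k] bottom-up: best[k] = max over allowed piece i of (p[i] + best[k−i]).
best[1] = 2
best[2] = 6
best[3] = 8  (first piece 1, then best[2]=6)
best[4] = 14
best[5] = 16  (first piece 1, then best[4]=14)
best[6] = 20  (first piece 2, then best[4]=14)
best[7] = 22  (first piece 1, then best[6]=20)
One optimal cutting: 4 + 2 + 1 → $14 + $6 + $2 = $22.

22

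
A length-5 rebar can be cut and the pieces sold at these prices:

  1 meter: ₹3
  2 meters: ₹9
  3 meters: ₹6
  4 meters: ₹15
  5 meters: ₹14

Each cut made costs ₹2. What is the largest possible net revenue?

Consider every possible first cut. r[k] is the best of p[i]+r[k−i] over all sellable i≤k, charging 2 whenever i<k.
r[1] = 3
r[2] = 9
r[3] = 10  (first piece 1, then r[2]=9)
r[4] = 16  (first piece 2, then r[2]=9)
r[5] = 17  (first piece 1, then r[4]=16)
One optimal plan: pieces 2 + 2 + 1 (2 cuts) → ₹21 − ₹4 = ₹17.

17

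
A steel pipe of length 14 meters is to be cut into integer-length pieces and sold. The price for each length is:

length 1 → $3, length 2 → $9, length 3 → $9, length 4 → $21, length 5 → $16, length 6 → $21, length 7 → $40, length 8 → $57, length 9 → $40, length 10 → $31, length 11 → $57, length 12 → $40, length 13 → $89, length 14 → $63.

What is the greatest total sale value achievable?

Let best[k] be the best obtainable value from length k. For each k, try every first piece i and keep the best of price[i] + best[k−i].
best[1] = 3
best[2] = max(3+3, 9+0) = 9
best[3] = max(3+9, 9+3, 9+0) = 12
best[4] = max(3+12, 9+9, 9+3, 21+0) = 21
best[5] = max(3+21, 9+12, 9+9, 21+3, 16+0) = 24
best[6] = max(3+24, 9+21, 9+12, 21+9, 16+3, 21+0) = 30
best[7] = max(3+30, 9+24, 9+21, …, 21+3, 40+0) = 40
best[8] = max(3+40, 9+30, 9+24, …, 40+3, 57+0) = 57
best[9] = max(3+57, 9+40, 9+30, …, 57+3, 40+0) = 60
best[10] = max(3+60, 9+57, 9+40, …, 40+3, 31+0) = 66
best[11] = max(3+66, 9+60, 9+57, …, 31+3, 57+0) = 69
best[12] = max(3+69, 9+66, 9+60, …, 57+3, 40+0) = 78
best[13] = max(3+78, 9+69, 9+66, …, 40+3, 89+0) = 89
best[14] = max(3+89, 9+78, 9+69, …, 89+3, 63+0) = 92
One optimal cutting: 13 + 1 → $89 + $3 = $92.

92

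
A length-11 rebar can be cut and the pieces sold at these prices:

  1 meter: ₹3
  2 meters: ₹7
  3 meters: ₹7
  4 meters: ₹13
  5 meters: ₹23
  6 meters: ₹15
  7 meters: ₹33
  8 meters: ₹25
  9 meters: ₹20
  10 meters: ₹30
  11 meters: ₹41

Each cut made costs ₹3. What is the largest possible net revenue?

Let r[k] be the best obtainable value from length k. For each k, try every first piece i and keep the best of price[i] + r[k−i] minus the 3 cut fee when i<k.
r[1] = 3
r[2] = 7
r[3] = 7  (first piece 1, then r[2]=7)
r[4] = 13
r[5] = 23
r[6] = 23  (first piece 1, then r[5]=23)
r[7] = 33
r[8] = 33  (first piece 1, then r[7]=33)
r[9] = 37  (first piece 2, then r[7]=33)
r[10] = 43  (first piece 5, then r[5]=23)
r[11] = 43  (first piece 1, then r[10]=43)
One optimal plan: pieces 5 + 5 + 1 (2 cuts) → ₹49 − ₹6 = ₹43.

43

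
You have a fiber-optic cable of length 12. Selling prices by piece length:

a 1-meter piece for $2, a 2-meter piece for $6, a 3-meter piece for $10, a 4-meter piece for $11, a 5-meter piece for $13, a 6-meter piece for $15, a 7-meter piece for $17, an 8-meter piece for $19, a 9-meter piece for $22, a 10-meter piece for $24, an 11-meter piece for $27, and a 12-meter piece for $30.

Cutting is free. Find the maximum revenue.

40

Let r[k] be the best obtainable value from length k. For each k, try every first piece i and keep the best of price[i] + r[k−i].
r[1] = 2
r[2] = max(2+2, 6+0) = 6
r[3] = max(2+6, 6+2, 10+0) = 10
r[4] = max(2+10, 6+6, 10+2, 11+0) = 12
r[5] = max(2+12, 6+10, 10+6, 11+2, 13+0) = 16
r[6] = max(2+16, 6+12, 10+10, 11+6, 13+2, 15+0) = 20
r[7] = max(2+20, 6+16, 10+12, …, 15+2, 17+0) = 22
r[8] = max(2+22, 6+20, 10+16, …, 17+2, 19+0) = 26
r[9] = max(2+26, 6+22, 10+20, …, 19+2, 22+0) = 30
r[10] = max(2+30, 6+26, 10+22, …, 22+2, 24+0) = 32
r[11] = max(2+32, 6+30, 10+26, …, 24+2, 27+0) = 36
r[12] = max(2+36, 6+32, 10+30, …, 27+2, 30+0) = 40
One optimal cutting: 3 + 3 + 3 + 3 → $10 + $10 + $10 + $10 = $40.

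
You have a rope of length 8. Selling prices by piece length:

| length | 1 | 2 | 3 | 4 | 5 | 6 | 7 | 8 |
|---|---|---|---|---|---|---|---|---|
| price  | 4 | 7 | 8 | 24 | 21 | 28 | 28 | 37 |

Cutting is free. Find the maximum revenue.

Consider every possible first cut. R[k] is the best of p[i]+R[k−i] over all sellable i≤k.
R[1] = 4
R[2] = max(4+4, 7+0) = 8
R[3] = max(4+8, 7+4, 8+0) = 12
R[4] = max(4+12, 7+8, 8+4, 24+0) = 24
R[5] = max(4+24, 7+12, 8+8, 24+4, 21+0) = 28
R[6] = max(4+28, 7+24, 8+12, 24+8, 21+4, 28+0) = 32
R[7] = max(4+32, 7+28, 8+24, …, 28+4, 28+0) = 36
R[8] = max(4+36, 7+32, 8+28, …, 28+4, 37+0) = 48
One optimal cutting: 4 + 4 → 24 + 24 = 48.

48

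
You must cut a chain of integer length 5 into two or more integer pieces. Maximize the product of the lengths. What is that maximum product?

6

Define f[k] = max over 1≤i<k of i · max(k−i, f[k−i]); the inner max lets the remainder stay uncut if that's better.
f[2] = 1×max(1,0) = 1×1 = 1
f[3] = 1×max(2,1) = 1×2 = 2
f[4] = 2×max(2,1) = 2×2 = 4
f[5] = 2×max(3,2) = 2×3 = 6
One optimal split: 3 + 2; product 3×2 = 6.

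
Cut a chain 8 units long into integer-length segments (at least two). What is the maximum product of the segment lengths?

Fill f[k] for k=2..8: at each k try every first piece i and multiply by the better of (k−i) uncut or f[k−i].
Small cases: f[2]=1, f[3]=2.
f[4] = 2×max(2,1) = 2×2 = 4
f[5] = 2×max(3,2) = 2×3 = 6
f[6] = 3×max(3,2) = 3×3 = 9
f[7] = 2×max(5,6) = 2×6 = 12
f[8] = 2×max(6,9) = 2×9 = 18
One optimal split: 3 + 3 + 2; product 3×3×2 = 18.

18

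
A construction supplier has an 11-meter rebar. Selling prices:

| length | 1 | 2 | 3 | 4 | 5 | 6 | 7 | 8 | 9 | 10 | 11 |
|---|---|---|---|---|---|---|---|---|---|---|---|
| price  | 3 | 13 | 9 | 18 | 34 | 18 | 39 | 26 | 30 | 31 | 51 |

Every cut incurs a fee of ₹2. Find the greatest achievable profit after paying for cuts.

67

Let v[k] be the best obtainable value from length k. For each k, try every first piece i and keep the best of price[i] + v[k−i] minus the 2 cut fee when i<k.
v[1] = 3
v[2] = max(3+3-2, 13+0) = 13
v[3] = max(3+13-2, 13+3-2, 9+0) = 14
v[4] = max(3+14-2, 13+13-2, 9+3-2, 18+0) = 24
v[5] = max(3+24-2, 13+14-2, 9+13-2, 18+3-2, 34+0) = 34
v[6] = max(3+34-2, 13+24-2, 9+14-2, 18+13-2, 34+3-2, 18+0) = 35
v[7] = max(3+35-2, 13+34-2, 9+24-2, …, 18+3-2, 39+0) = 45
v[8] = max(3+45-2, 13+35-2, 9+34-2, …, 39+3-2, 26+0) = 46
v[9] = max(3+46-2, 13+45-2, 9+35-2, …, 26+3-2, 30+0) = 56
v[10] = max(3+56-2, 13+46-2, 9+45-2, …, 30+3-2, 31+0) = 66
v[11] = max(3+66-2, 13+56-2, 9+46-2, …, 31+3-2, 51+0) = 67
One optimal plan: pieces 5 + 5 + 1 (2 cuts) → ₹71 − ₹4 = ₹67.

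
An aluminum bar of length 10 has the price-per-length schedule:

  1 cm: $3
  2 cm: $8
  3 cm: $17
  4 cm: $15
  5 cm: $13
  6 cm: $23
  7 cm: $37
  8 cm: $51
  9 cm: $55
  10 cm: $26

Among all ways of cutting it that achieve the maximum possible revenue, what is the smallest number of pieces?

Let r[k] be the best obtainable value from length k. For each k, try every first piece i and keep the best of price[i] + r[k−i].
r[1] = 3
r[2] = 8
r[3] = 17
r[4] = 20  (first piece 1, then r[3]=17)
r[5] = 25  (first piece 2, then r[3]=17)
r[6] = 34  (first piece 3, then r[3]=17)
r[7] = 37  (first piece 1, then r[6]=34)
r[8] = 51
r[9] = 55
r[10] = 59  (first piece 2, then r[8]=51)
Maximum revenue is $59.
Now minimize piece count subject to staying optimal: for each k, pieces[k] = 1 + min over i with p[i]+r[k−i]=r[k] of pieces[k−i].
pieces[7] = 1
pieces[8] = 1
pieces[9] = 1
pieces[10] = 2

2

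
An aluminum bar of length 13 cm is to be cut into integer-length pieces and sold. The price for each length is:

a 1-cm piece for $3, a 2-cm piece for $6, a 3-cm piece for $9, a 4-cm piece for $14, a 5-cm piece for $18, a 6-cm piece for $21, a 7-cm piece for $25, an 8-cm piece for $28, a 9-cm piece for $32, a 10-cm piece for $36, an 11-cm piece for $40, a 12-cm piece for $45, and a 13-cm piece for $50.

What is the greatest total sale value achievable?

50

Consider every possible first cut. best[k] is the best of p[i]+best[k−i] over all sellable i≤k.
best[1] = 3
best[2] = 6  (first piece 1, then best[1]=3)
best[3] = 9  (first piece 1, then best[2]=6)
best[4] = 14
best[5] = 18
best[6] = 21  (first piece 1, then best[5]=18)
best[7] = 25
best[8] = 28  (first piece 1, then best[7]=25)
best[9] = 32  (first piece 4, then best[5]=18)
best[10] = 36  (first piece 5, then best[5]=18)
best[11] = 40
best[12] = 45
best[13] = 50
Best is to sell the whole 13-cm piece uncut for $50.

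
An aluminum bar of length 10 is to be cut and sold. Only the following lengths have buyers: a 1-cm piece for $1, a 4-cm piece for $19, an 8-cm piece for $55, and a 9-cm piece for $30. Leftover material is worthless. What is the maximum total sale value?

57

Consider every possible first cut. f[k] is the best of p[i]+f[k−i] over all sellable i≤k.
f[1] = 1
f[2] = 2  (first piece 1, then f[1]=1)
f[3] = 3  (first piece 1, then f[2]=2)
f[4] = 19
f[5] = 20  (first piece 1, then f[4]=19)
f[6] = 21  (first piece 1, then f[5]=20)
f[7] = 22  (first piece 1, then f[6]=21)
f[8] = 55
f[9] = 56  (first piece 1, then f[8]=55)
f[10] = 57  (first piece 1, then f[9]=56)
One optimal cutting: 8 + 1 + 1 → $57.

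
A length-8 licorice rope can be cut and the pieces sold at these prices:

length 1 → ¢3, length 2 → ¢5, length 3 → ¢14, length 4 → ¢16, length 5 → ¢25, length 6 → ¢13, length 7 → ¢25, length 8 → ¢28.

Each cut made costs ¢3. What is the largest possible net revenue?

Build net[k] bottom-up: net[k] = max over allowed piece i of (p[i] + net[k−i]) − 3 per cut.
net[1] = 3
net[2] = 5
net[3] = 14
net[4] = 16
net[5] = 25
net[6] = 25  (first piece 1, then net[5]=25)
net[7] = 27  (first piece 2, then net[5]=25)
net[8] = 36  (first piece 3, then net[5]=25)
One optimal plan: pieces 5 + 3 (1 cut) → ¢39 − ¢3 = ¢36.

36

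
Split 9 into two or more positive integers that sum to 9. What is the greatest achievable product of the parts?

27

Define m[k] = max over 1≤i<k of i · max(k−i, m[k−i]); the inner max lets the remainder stay uncut if that's better.
Small cases: m[2]=1.
m[3] = 1×max(2,1) = 1×2 = 2
m[4] = 2×max(2,1) = 2×2 = 4
m[5] = 2×max(3,2) = 2×3 = 6
m[6] = 3×max(3,2) = 3×3 = 9
m[7] = 2×max(5,6) = 2×6 = 12
m[8] = 2×max(6,9) = 2×9 = 18
m[9] = 3×max(6,9) = 3×9 = 27
One optimal split: 3 + 3 + 3; product 3×3×3 = 27.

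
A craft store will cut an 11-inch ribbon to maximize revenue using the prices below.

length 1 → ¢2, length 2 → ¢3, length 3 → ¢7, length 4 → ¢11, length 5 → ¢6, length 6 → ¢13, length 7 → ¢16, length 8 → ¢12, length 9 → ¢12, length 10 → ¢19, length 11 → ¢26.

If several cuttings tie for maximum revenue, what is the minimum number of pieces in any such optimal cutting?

Consider every possible first cut. r[k] is the best of p[i]+r[k−i] over all sellable i≤k.
r[1] = 2
r[2] = max(2+2, 3+0) = 4
r[3] = max(2+4, 3+2, 7+0) = 7
r[4] = max(2+7, 3+4, 7+2, 11+0) = 11
r[5] = max(2+11, 3+7, 7+4, 11+2, 6+0) = 13
r[6] = max(2+13, 3+11, 7+7, 11+4, 6+2, 13+0) = 15
r[7] = max(2+15, 3+13, 7+11, …, 13+2, 16+0) = 18
r[8] = max(2+18, 3+15, 7+13, …, 16+2, 12+0) = 22
r[9] = max(2+22, 3+18, 7+15, …, 12+2, 12+0) = 24
r[10] = max(2+24, 3+22, 7+18, …, 12+2, 19+0) = 26
r[11] = max(2+26, 3+24, 7+22, …, 19+2, 26+0) = 29
Maximum revenue is ¢29.
Now minimize piece count subject to staying optimal: for each k, pieces[k] = 1 + min over i with p[i]+r[k−i]=r[k] of pieces[k−i].
pieces[8] = 2
pieces[9] = 3
pieces[10] = 4
pieces[11] = 3

3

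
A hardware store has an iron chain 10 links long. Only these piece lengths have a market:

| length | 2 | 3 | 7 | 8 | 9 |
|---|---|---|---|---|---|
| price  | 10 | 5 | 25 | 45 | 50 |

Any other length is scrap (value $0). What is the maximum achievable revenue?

Build r[k] bottom-up: r[k] = max over allowed piece i of (p[i] + r[k−i]).
r[1] = 0
r[2] = 10
r[3] = 10
r[4] = 20  (first piece 2, then r[2]=10)
r[5] = 20
r[6] = 30  (first piece 2, then r[4]=20)
r[7] = 30
r[8] = 45
r[9] = 50
r[10] = 55  (first piece 2, then r[8]=45)
One optimal cutting: 8 + 2 → $55.

55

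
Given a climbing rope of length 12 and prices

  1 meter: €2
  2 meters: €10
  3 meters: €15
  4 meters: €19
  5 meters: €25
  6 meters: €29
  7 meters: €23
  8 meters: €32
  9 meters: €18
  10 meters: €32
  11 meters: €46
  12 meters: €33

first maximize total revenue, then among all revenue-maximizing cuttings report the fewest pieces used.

Consider every possible first cut. r[k] is the best of p[i]+r[k−i] over all sellable i≤k.
r[1] = 2
r[2] = 10
r[3] = 15
r[4] = 20  (first piece 2, then r[2]=10)
r[5] = 25  (first piece 2, then r[3]=15)
r[6] = 30  (first piece 2, then r[4]=20)
r[7] = 35  (first piece 2, then r[5]=25)
r[8] = 40  (first piece 2, then r[6]=30)
r[9] = 45  (first piece 2, then r[7]=35)
r[10] = 50  (first piece 2, then r[8]=40)
r[11] = 55  (first piece 2, then r[9]=45)
r[12] = 60  (first piece 2, then r[10]=50)
Maximum revenue is €60.
Now minimize piece count subject to staying optimal: for each k, pieces[k] = 1 + min over i with p[i]+r[k−i]=r[k] of pieces[k−i].
pieces[9] = 3
pieces[10] = 2
pieces[11] = 3
pieces[12] = 3

3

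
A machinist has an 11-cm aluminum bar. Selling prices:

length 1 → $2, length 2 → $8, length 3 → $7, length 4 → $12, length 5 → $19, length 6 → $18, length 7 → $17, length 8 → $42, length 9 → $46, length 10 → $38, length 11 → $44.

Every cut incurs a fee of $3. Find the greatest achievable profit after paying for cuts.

Consider every possible first cut. net[k] is the best of p[i]+net[k−i] over all sellable i≤k, charging 3 whenever i<k.
net[1] = 2
net[2] = max(2+2-3, 8+0) = 8
net[3] = max(2+8-3, 8+2-3, 7+0) = 7
net[4] = max(2+7-3, 8+8-3, 7+2-3, 12+0) = 13
net[5] = max(2+13-3, 8+7-3, 7+8-3, 12+2-3, 19+0) = 19
net[6] = max(2+19-3, 8+13-3, 7+7-3, 12+8-3, 19+2-3, 18+0) = 18
net[7] = max(2+18-3, 8+19-3, 7+13-3, …, 18+2-3, 17+0) = 24
net[8] = max(2+24-3, 8+18-3, 7+19-3, …, 17+2-3, 42+0) = 42
net[9] = max(2+42-3, 8+24-3, 7+18-3, …, 42+2-3, 46+0) = 46
net[10] = max(2+46-3, 8+42-3, 7+24-3, …, 46+2-3, 38+0) = 47
net[11] = max(2+47-3, 8+46-3, 7+42-3, …, 38+2-3, 44+0) = 51
One optimal plan: pieces 9 + 2 (1 cut) → $54 − $3 = $51.

51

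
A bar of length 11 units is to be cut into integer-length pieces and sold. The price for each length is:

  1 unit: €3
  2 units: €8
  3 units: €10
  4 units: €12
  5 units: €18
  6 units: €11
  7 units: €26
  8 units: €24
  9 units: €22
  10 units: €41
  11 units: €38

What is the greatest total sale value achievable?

44

Build R[k] bottom-up: R[k] = max over allowed piece i of (p[i] + R[k−i]).
R[1] = 3
R[2] = max(3+3, 8+0) = 8
R[3] = max(3+8, 8+3, 10+0) = 11
R[4] = max(3+11, 8+8, 10+3, 12+0) = 16
R[5] = max(3+16, 8+11, 10+8, 12+3, 18+0) = 19
R[6] = max(3+19, 8+16, 10+11, 12+8, 18+3, 11+0) = 24
R[7] = max(3+24, 8+19, 10+16, …, 11+3, 26+0) = 27
R[8] = max(3+27, 8+24, 10+19, …, 26+3, 24+0) = 32
R[9] = max(3+32, 8+27, 10+24, …, 24+3, 22+0) = 35
R[10] = max(3+35, 8+32, 10+27, …, 22+3, 41+0) = 41
R[11] = max(3+41, 8+35, 10+32, …, 41+3, 38+0) = 44
One optimal cutting: 10 + 1 → €41 + €3 = €44.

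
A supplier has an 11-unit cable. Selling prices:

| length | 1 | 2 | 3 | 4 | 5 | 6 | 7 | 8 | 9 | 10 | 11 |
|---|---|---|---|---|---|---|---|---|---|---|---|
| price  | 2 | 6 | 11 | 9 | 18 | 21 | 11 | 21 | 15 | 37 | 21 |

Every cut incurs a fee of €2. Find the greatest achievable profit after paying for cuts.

37

Build net[k] bottom-up: net[k] = max over allowed piece i of (p[i] + net[k−i]) − 2 per cut.
net[1] = 2
net[2] = max(2+2-2, 6+0) = 6
net[3] = max(2+6-2, 6+2-2, 11+0) = 11
net[4] = max(2+11-2, 6+6-2, 11+2-2, 9+0) = 11
net[5] = max(2+11-2, 6+11-2, 11+6-2, 9+2-2, 18+0) = 18
net[6] = max(2+18-2, 6+11-2, 11+11-2, 9+6-2, 18+2-2, 21+0) = 21
net[7] = max(2+21-2, 6+18-2, 11+11-2, …, 21+2-2, 11+0) = 22
net[8] = max(2+22-2, 6+21-2, 11+18-2, …, 11+2-2, 21+0) = 27
net[9] = max(2+27-2, 6+22-2, 11+21-2, …, 21+2-2, 15+0) = 30
net[10] = max(2+30-2, 6+27-2, 11+22-2, …, 15+2-2, 37+0) = 37
net[11] = max(2+37-2, 6+30-2, 11+27-2, …, 37+2-2, 21+0) = 37
One optimal plan: pieces 10 + 1 (1 cut) → €39 − €2 = €37.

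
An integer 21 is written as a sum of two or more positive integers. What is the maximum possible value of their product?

2187

Fill g[k] for k=2..21: at each k try every first piece i and multiply by the better of (k−i) uncut or g[k−i].
g[2] = 1·max(1,0) = 1·1 = 1
g[3] = 1·max(2,1) = 1·2 = 2
g[4] = 2·max(2,1) = 2·2 = 4
g[5] = 2·max(3,2) = 2·3 = 6
g[6] = 3·max(3,2) = 3·3 = 9
g[7] = 2·max(5,6) = 2·6 = 12
g[8] = 2·max(6,9) = 2·9 = 18
g[9] = 3·max(6,9) = 3·9 = 27
g[10] = 2·max(8,18) = 2·18 = 36
g[11] = 2·max(9,27) = 2·27 = 54
g[12] = 3·max(9,27) = 3·27 = 81
g[13] = 2·max(11,54) = 2·54 = 108
g[14] = 2·max(12,81) = 2·81 = 162
g[15] = 3·max(12,81) = 3·81 = 243
g[16] = 2·max(14,162) = 2·162 = 324
g[17] = 2·max(15,243) = 2·243 = 486
g[18] = 3·max(15,243) = 3·243 = 729
g[19] = 2·max(17,486) = 2·486 = 972
g[20] = 2·max(18,729) = 2·729 = 1458
g[21] = 3·max(18,729) = 3·729 = 2187
One optimal split: 3 + 3 + 3 + 3 + 3 + 3 + 3; product 3·3·3·3·3·3·3 = 2187.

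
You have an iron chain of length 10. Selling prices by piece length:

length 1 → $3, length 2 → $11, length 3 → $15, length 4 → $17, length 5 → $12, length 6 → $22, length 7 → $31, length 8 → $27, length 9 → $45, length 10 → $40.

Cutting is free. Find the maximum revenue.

Consider every possible first cut. r[k] is the best of p[i]+r[k−i] over all sellable i≤k.
r[1] = 3
r[2] = max(3+3, 11+0) = 11
r[3] = max(3+11, 11+3, 15+0) = 15
r[4] = max(3+15, 11+11, 15+3, 17+0) = 22
r[5] = max(3+22, 11+15, 15+11, 17+3, 12+0) = 26
r[6] = max(3+26, 11+22, 15+15, 17+11, 12+3, 22+0) = 33
r[7] = max(3+33, 11+26, 15+22, …, 22+3, 31+0) = 37
r[8] = max(3+37, 11+33, 15+26, …, 31+3, 27+0) = 44
r[9] = max(3+44, 11+37, 15+33, …, 27+3, 45+0) = 48
r[10] = max(3+48, 11+44, 15+37, …, 45+3, 40+0) = 55
One optimal cutting: 2 + 2 + 2 + 2 + 2 → $11 + $11 + $11 + $11 + $11 = $55.

55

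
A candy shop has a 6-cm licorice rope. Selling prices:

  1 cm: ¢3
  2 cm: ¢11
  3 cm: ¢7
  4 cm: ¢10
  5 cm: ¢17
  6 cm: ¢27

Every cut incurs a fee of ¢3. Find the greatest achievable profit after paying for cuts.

Let r[k] be the best obtainable value from length k. For each k, try every first piece i and keep the best of price[i] + r[k−i] minus the 3 cut fee when i<k.
r[1] = 3
r[2] = max(3+3-3, 11+0) = 11
r[3] = max(3+11-3, 11+3-3, 7+0) = 11
r[4] = max(3+11-3, 11+11-3, 7+3-3, 10+0) = 19
r[5] = max(3+19-3, 11+11-3, 7+11-3, 10+3-3, 17+0) = 19
r[6] = max(3+19-3, 11+19-3, 7+11-3, 10+11-3, 17+3-3, 27+0) = 27
One optimal plan: pieces 2 + 2 + 2 (2 cuts) → ¢33 − ¢6 = ¢27.

27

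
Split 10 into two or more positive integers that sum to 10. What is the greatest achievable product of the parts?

Define prod[k] = max over 1≤i<k of i · max(k−i, prod[k−i]); the inner max lets the remainder stay uncut if that's better.
Small cases: prod[2]=1, prod[3]=2.
prod[4] = 2×max(2,1) = 2×2 = 4
prod[5] = 2×max(3,2) = 2×3 = 6
prod[6] = 3×max(3,2) = 3×3 = 9
prod[7] = 2×max(5,6) = 2×6 = 12
prod[8] = 2×max(6,9) = 2×9 = 18
prod[9] = 3×max(6,9) = 3×9 = 27
prod[10] = 2×max(8,18) = 2×18 = 36
One optimal split: 3 + 3 + 2 + 2; product 3×3×2×2 = 36.

36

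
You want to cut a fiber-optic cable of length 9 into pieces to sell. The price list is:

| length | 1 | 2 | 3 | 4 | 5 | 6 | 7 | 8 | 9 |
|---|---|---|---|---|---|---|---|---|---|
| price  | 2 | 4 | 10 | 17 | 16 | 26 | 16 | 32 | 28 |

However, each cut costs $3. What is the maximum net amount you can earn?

33

Consider every possible first cut. r[k] is the best of p[i]+r[k−i] over all sellable i≤k, charging 3 whenever i<k.
r[1] = 2
r[2] = max(2+2-3, 4+0) = 4
r[3] = max(2+4-3, 4+2-3, 10+0) = 10
r[4] = max(2+10-3, 4+4-3, 10+2-3, 17+0) = 17
r[5] = max(2+17-3, 4+10-3, 10+4-3, 17+2-3, 16+0) = 16
r[6] = max(2+16-3, 4+17-3, 10+10-3, 17+4-3, 16+2-3, 26+0) = 26
r[7] = max(2+26-3, 4+16-3, 10+17-3, …, 26+2-3, 16+0) = 25
r[8] = max(2+25-3, 4+26-3, 10+16-3, …, 16+2-3, 32+0) = 32
r[9] = max(2+32-3, 4+25-3, 10+26-3, …, 32+2-3, 28+0) = 33
One optimal plan: pieces 6 + 3 (1 cut) → $36 − $3 = $33.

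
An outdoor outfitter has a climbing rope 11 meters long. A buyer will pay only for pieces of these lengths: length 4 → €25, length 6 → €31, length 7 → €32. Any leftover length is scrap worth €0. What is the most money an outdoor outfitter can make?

57

Build r[k] bottom-up: r[k] = max over allowed piece i of (p[i] + r[k−i]).
r[1] = 0
r[2] = 0
r[3] = 0
r[4] = 25
r[5] = 25
r[6] = max(25+0, 31+0) = 31
r[7] = max(25+0, 31+0, 32+0) = 32
r[8] = max(25+25, 31+0, 32+0) = 50
r[9] = max(25+25, 31+0, 32+0) = 50
r[10] = max(25+31, 31+25, 32+0) = 56
r[11] = max(25+32, 31+25, 32+25) = 57
One optimal cutting: 7 + 4 → €57.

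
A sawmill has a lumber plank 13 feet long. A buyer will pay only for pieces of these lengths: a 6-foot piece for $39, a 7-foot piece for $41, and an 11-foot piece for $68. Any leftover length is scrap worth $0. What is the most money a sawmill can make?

80

Build best[k] bottom-up: best[k] = max over allowed piece i of (p[i] + best[k−i]).
best[1] = 0
best[2] = 0
best[3] = 0
best[4] = 0
best[5] = 0
best[6] = 39
best[7] = max(39+0, 41+0) = 41
best[8] = max(39+0, 41+0) = 41
best[9] = max(39+0, 41+0) = 41
best[10] = max(39+0, 41+0) = 41
best[11] = max(39+0, 41+0, 68+0) = 68
best[12] = max(39+39, 41+0, 68+0) = 78
best[13] = max(39+41, 41+39, 68+0) = 80
One optimal cutting: 7 + 6 → $80.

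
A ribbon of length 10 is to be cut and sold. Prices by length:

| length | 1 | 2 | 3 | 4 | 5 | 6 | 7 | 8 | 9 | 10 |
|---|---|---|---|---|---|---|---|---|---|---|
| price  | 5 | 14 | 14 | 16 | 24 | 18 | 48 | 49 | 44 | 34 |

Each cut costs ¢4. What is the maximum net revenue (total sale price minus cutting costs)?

Build net[k] bottom-up: net[k] = max over allowed piece i of (p[i] + net[k−i]) − 4 per cut.
net[1] = 5
net[2] = max(5+5-4, 14+0) = 14
net[3] = max(5+14-4, 14+5-4, 14+0) = 15
net[4] = max(5+15-4, 14+14-4, 14+5-4, 16+0) = 24
net[5] = max(5+24-4, 14+15-4, 14+14-4, 16+5-4, 24+0) = 25
net[6] = max(5+25-4, 14+24-4, 14+15-4, 16+14-4, 24+5-4, 18+0) = 34
net[7] = max(5+34-4, 14+25-4, 14+24-4, …, 18+5-4, 48+0) = 48
net[8] = max(5+48-4, 14+34-4, 14+25-4, …, 48+5-4, 49+0) = 49
net[9] = max(5+49-4, 14+48-4, 14+34-4, …, 49+5-4, 44+0) = 58
net[10] = max(5+58-4, 14+49-4, 14+48-4, …, 44+5-4, 34+0) = 59
One optimal plan: pieces 7 + 2 + 1 (2 cuts) → ¢67 − ¢8 = ¢59.

59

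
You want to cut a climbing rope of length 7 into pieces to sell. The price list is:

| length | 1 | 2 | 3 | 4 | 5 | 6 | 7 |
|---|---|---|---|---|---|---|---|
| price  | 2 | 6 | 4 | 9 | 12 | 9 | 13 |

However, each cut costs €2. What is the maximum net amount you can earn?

Consider every possible first cut. v[k] is the best of p[i]+v[k−i] over all sellable i≤k, charging 2 whenever i<k.
v[1] = 2
v[2] = 6
v[3] = 6  (first piece 1, then v[2]=6)
v[4] = 10  (first piece 2, then v[2]=6)
v[5] = 12
v[6] = 14  (first piece 2, then v[4]=10)
v[7] = 16  (first piece 2, then v[5]=12)
One optimal plan: pieces 5 + 2 (1 cut) → €18 − €2 = €16.

16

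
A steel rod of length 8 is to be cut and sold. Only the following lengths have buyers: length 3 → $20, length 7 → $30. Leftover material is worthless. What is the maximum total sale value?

Consider every possible first cut. r[k] is the best of p[i]+r[k−i] over all sellable i≤k.
r[1] = 0
r[2] = 0
r[3] = 20
r[4] = 20
r[5] = 20
r[6] = 40  (first piece 3, then r[3]=20)
r[7] = max(20+20, 30+0) = 40
r[8] = max(20+20, 30+0) = 40
One optimal cutting: pieces 3 + 3 with 2 units of scrap → $40.

40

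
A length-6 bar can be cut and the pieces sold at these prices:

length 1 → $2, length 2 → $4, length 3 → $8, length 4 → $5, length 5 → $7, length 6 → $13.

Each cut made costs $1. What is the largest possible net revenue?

15

Build r[k] bottom-up: r[k] = max over allowed piece i of (p[i] + r[k−i]) − 1 per cut.
r[1] = 2
r[2] = 4
r[3] = 8
r[4] = 9  (first piece 1, then r[3]=8)
r[5] = 11  (first piece 2, then r[3]=8)
r[6] = 15  (first piece 3, then r[3]=8)
One optimal plan: pieces 3 + 3 (1 cut) → $16 − $1 = $15.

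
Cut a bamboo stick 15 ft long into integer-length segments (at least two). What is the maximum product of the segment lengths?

243

Fill g[k] for k=2..15: at each k try every first piece i and multiply by the better of (k−i) uncut or g[k−i].
g[2] = 1*max(1,0) = 1*1 = 1
g[3] = max(1*2, 2*1) = 2
g[4] = max(1*3, 2*2, 3*1) = 4
g[5] = max(1*4, 2*3, 3*2, 4*1) = 6
g[6] = max(1*6, 2*4, 3*3, 4*2, 5*1) = 9
g[7] = max(1*9, 2*6, 3*4, 4*3, 5*2, 6*1) = 12
g[8] = max(1*12, 2*9, 3*6, …, 6*2, 7*1) = 18
g[9] = max(1*18, 2*12, 3*9, …, 7*2, 8*1) = 27
g[10] = max(1*27, 2*18, 3*12, …, 8*2, 9*1) = 36
g[11] = max(1*36, 2*27, 3*18, …, 9*2, 10*1) = 54
g[12] = max(1*54, 2*36, 3*27, …, 10*2, 11*1) = 81
g[13] = max(1*81, 2*54, 3*36, …, 11*2, 12*1) = 108
g[14] = max(1*108, 2*81, 3*54, …, 12*2, 13*1) = 162
g[15] = max(1*162, 2*108, 3*81, …, 13*2, 14*1) = 243
One optimal split: 3 + 3 + 3 + 3 + 3; product 3*3*3*3*3 = 243.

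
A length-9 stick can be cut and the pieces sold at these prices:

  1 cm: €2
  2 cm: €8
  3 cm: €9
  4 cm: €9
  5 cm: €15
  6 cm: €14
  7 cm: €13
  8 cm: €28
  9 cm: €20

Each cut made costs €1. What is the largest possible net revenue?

30

Consider every possible first cut. net[k] is the best of p[i]+net[k−i] over all sellable i≤k, charging 1 whenever i<k.
net[1] = 2
net[2] = max(2+2-1, 8+0) = 8
net[3] = max(2+8-1, 8+2-1, 9+0) = 9
net[4] = max(2+9-1, 8+8-1, 9+2-1, 9+0) = 15
net[5] = max(2+15-1, 8+9-1, 9+8-1, 9+2-1, 15+0) = 16
net[6] = max(2+16-1, 8+15-1, 9+9-1, 9+8-1, 15+2-1, 14+0) = 22
net[7] = max(2+22-1, 8+16-1, 9+15-1, …, 14+2-1, 13+0) = 23
net[8] = max(2+23-1, 8+22-1, 9+16-1, …, 13+2-1, 28+0) = 29
net[9] = max(2+29-1, 8+23-1, 9+22-1, …, 28+2-1, 20+0) = 30
One optimal plan: pieces 2 + 2 + 2 + 2 + 1 (4 cuts) → €34 − €4 = €30.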